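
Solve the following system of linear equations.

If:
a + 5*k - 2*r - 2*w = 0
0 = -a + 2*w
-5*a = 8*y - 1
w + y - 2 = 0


Then:
a = -15
k = 2*r/5
w = -15/2
y = 19/2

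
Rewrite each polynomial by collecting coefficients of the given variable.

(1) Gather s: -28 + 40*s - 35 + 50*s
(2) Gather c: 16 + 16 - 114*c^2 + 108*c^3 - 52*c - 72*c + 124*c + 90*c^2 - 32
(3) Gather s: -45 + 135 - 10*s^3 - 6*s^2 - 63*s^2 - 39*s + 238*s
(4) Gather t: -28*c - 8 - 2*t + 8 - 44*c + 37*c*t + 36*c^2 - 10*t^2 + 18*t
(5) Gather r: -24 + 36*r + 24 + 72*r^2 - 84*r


(1) = 90*s - 63
(2) = 108*c^3 - 24*c^2
(3) = -10*s^3 - 69*s^2 + 199*s + 90
(4) = 36*c^2 - 72*c - 10*t^2 + t*(37*c + 16)
(5) = 72*r^2 - 48*r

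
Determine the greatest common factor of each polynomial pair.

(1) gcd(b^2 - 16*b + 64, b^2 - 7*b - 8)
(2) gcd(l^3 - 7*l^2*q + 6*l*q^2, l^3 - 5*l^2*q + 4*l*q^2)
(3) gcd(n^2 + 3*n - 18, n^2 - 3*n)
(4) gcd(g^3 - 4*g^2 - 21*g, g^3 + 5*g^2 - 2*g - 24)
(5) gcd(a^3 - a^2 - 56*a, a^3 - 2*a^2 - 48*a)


(1) = gcd((b - 8)^2, (b - 8)*(b + 1)) = b - 8
(2) = gcd(l*(l - 6*q)*(l - q), l*(l - 4*q)*(l - q)) = -l^2 + l*q
(3) = n - 3
(4) = gcd(g*(g - 7)*(g + 3), (g - 2)*(g + 3)*(g + 4)) = g + 3
(5) = a^2 - 8*a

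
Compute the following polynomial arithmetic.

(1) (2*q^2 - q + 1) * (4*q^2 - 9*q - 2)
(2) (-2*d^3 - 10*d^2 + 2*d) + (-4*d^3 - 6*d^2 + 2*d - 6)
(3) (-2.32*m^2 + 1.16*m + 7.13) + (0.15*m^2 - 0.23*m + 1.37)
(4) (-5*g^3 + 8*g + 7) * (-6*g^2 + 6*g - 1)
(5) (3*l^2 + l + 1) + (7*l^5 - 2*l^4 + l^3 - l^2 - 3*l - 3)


(1) = 8*q^4 - 22*q^3 + 9*q^2 - 7*q - 2
(2) = -6*d^3 - 16*d^2 + 4*d - 6
(3) = -2.17*m^2 + 0.93*m + 8.5
(4) = 30*g^5 - 30*g^4 - 43*g^3 + 6*g^2 + 34*g - 7
(5) = 7*l^5 - 2*l^4 + l^3 + 2*l^2 - 2*l - 2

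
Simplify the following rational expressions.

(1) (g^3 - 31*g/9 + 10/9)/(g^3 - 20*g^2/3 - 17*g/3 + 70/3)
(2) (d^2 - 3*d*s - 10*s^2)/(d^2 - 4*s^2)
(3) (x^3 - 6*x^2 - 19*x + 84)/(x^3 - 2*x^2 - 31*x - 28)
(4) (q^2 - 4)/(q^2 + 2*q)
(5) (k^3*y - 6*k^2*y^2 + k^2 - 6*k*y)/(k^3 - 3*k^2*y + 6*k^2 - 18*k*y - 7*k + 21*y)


(1) = (3*g - 1)/(3*g - 21)
(2) = (-d + 5*s)/(-d + 2*s)
(3) = (x - 3)/(x + 1)
(4) = (q - 2)/q
(5) = (-k^3*y + 6*k^2*y^2 - k^2 + 6*k*y)/(-k^3 + 3*k^2*y - 6*k^2 + 18*k*y + 7*k - 21*y)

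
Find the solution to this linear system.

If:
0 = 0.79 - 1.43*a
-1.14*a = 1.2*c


Then:
a = 0.55
c = -0.52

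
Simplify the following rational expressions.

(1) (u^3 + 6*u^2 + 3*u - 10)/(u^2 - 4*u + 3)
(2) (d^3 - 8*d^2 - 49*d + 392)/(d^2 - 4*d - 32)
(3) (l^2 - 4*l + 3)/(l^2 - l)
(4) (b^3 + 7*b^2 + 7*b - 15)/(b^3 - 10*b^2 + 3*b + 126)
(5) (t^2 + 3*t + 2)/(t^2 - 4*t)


(1) = (u^2 + 7*u + 10)/(u - 3)
(2) = (d^2 - 49)/(d + 4)
(3) = (l - 3)/l
(4) = (b^2 + 4*b - 5)/(b^2 - 13*b + 42)
(5) = (t^2 + 3*t + 2)/(t^2 - 4*t)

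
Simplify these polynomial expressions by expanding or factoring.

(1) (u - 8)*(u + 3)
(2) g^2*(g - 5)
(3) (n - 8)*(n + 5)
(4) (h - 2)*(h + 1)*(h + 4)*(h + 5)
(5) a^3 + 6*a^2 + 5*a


(1) = u^2 - 5*u - 24
(2) = g^3 - 5*g^2
(3) = n^2 - 3*n - 40
(4) = h^4 + 8*h^3 + 9*h^2 - 38*h - 40
(5) = a*(a + 1)*(a + 5)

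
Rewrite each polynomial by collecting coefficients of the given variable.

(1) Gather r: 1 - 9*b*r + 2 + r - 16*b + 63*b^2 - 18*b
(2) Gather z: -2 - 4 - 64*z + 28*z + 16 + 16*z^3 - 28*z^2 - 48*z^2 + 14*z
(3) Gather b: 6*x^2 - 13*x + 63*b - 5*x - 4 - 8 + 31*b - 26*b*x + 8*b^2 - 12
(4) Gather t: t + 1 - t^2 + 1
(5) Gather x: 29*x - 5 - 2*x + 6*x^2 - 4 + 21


(1) = 63*b^2 - 34*b + r*(1 - 9*b) + 3
(2) = 16*z^3 - 76*z^2 - 22*z + 10
(3) = 8*b^2 + b*(94 - 26*x) + 6*x^2 - 18*x - 24
(4) = -t^2 + t + 2
(5) = 6*x^2 + 27*x + 12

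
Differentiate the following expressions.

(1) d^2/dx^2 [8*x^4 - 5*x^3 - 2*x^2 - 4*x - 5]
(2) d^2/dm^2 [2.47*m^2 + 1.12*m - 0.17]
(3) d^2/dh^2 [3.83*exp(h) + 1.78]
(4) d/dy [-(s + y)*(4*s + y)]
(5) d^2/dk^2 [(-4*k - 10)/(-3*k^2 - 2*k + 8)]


(1) = 96*x^2 - 30*x - 4
(2) = 4.94000000000000
(3) = 3.83*exp(h)
(4) = -5*s - 2*y
(5) = 4*(4*(2*k + 5)*(3*k + 1)^2 - (18*k + 19)*(3*k^2 + 2*k - 8))/(3*k^2 + 2*k - 8)^3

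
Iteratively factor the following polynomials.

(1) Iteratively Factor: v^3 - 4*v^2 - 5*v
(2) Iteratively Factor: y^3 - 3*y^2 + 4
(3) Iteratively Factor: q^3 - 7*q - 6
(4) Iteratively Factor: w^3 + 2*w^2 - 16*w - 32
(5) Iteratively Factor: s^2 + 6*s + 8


(1) = (v)*(v^2 - 4*v - 5) = v*(v - 5)*(v + 1)
(2) = (y - 2)*(y^2 - y - 2) = (y - 2)*(y + 1)*(y - 2)
(3) = (q + 2)*(q^2 - 2*q - 3) = (q - 3)*(q + 2)*(q + 1)
(4) = (w + 2)*(w^2 - 16) = (w + 2)*(w + 4)*(w - 4)
(5) = (s + 2)*(s + 4)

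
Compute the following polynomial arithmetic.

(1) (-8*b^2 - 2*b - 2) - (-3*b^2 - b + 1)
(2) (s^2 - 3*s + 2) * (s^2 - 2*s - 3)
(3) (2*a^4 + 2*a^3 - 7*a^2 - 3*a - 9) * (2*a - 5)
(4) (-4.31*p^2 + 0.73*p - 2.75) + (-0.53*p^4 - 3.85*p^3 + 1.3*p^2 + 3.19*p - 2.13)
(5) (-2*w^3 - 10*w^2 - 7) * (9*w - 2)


(1) = -5*b^2 - b - 3
(2) = s^4 - 5*s^3 + 5*s^2 + 5*s - 6
(3) = 4*a^5 - 6*a^4 - 24*a^3 + 29*a^2 - 3*a + 45
(4) = -0.53*p^4 - 3.85*p^3 - 3.01*p^2 + 3.92*p - 4.88
(5) = -18*w^4 - 86*w^3 + 20*w^2 - 63*w + 14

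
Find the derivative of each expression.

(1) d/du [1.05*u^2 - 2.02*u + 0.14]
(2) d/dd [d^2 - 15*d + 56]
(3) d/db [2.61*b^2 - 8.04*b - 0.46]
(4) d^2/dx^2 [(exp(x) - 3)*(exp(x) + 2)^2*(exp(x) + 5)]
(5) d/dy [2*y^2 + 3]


(1) = 2.1*u - 2.02
(2) = 2*d - 15
(3) = 5.22*b - 8.04
(4) = (16*exp(3*x) + 54*exp(2*x) - 12*exp(x) - 52)*exp(x)
(5) = 4*y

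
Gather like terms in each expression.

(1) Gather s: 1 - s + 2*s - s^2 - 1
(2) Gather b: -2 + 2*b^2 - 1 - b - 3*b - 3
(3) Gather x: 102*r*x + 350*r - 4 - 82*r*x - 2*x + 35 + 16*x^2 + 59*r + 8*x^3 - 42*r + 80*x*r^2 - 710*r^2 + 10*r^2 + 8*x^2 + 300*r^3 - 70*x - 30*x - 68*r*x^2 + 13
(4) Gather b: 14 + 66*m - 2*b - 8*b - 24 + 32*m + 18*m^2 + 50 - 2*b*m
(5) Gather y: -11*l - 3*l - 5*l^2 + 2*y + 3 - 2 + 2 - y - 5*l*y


(1) = -s^2 + s
(2) = 2*b^2 - 4*b - 6
(3) = 300*r^3 - 700*r^2 + 367*r + 8*x^3 + x^2*(24 - 68*r) + x*(80*r^2 + 20*r - 102) + 44
(4) = b*(-2*m - 10) + 18*m^2 + 98*m + 40
(5) = -5*l^2 - 14*l + y*(1 - 5*l) + 3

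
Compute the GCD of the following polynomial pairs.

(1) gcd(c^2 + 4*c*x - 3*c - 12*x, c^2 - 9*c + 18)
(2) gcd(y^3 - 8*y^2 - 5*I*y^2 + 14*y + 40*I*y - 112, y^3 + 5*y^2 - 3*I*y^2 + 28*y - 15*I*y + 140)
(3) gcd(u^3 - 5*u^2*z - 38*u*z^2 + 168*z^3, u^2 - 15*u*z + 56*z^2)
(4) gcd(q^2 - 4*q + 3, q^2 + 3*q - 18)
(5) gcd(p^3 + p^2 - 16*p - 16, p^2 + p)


(1) = c - 3
(2) = gcd((y - 8)*(y - 7*I)*(y + 2*I), (y + 5)*(y - 7*I)*(y + 4*I)) = y - 7*I
(3) = gcd((u - 7*z)*(u - 4*z)*(u + 6*z), (u - 8*z)*(u - 7*z)) = -u + 7*z
(4) = gcd((q - 3)*(q - 1), (q - 3)*(q + 6)) = q - 3
(5) = gcd((p - 4)*(p + 1)*(p + 4), p*(p + 1)) = p + 1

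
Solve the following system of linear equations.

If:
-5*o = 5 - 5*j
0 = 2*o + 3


Then:
j = -1/2
o = -3/2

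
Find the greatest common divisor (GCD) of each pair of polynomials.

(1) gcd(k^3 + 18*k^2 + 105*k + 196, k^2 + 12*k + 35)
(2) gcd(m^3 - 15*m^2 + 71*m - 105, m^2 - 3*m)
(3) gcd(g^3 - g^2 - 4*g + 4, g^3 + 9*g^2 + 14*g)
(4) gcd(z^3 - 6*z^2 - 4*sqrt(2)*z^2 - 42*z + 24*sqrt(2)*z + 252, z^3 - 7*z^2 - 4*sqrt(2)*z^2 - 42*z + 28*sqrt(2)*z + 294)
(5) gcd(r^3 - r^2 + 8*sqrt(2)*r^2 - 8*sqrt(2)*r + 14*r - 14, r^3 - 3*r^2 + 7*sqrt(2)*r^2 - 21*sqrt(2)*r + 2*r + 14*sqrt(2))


(1) = k + 7
(2) = gcd((m - 7)*(m - 5)*(m - 3), m*(m - 3)) = m - 3
(3) = g + 2
(4) = z^2 - 4*sqrt(2)*z - 42
(5) = gcd((r - 1)*(r + sqrt(2))*(r + 7*sqrt(2)), (r - 2)*(r - 1)*(r + 7*sqrt(2))) = r^2 + r*(-1 + 7*sqrt(2)) - 7*sqrt(2)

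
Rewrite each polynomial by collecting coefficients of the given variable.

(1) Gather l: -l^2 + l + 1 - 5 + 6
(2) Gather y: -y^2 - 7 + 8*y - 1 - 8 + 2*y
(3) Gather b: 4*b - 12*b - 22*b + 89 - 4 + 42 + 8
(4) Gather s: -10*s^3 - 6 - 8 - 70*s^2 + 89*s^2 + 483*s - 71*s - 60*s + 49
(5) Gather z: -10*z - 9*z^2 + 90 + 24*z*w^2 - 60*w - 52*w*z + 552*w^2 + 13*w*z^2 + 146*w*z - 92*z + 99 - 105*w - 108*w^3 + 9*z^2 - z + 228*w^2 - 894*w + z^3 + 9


(1) = -l^2 + l + 2
(2) = -y^2 + 10*y - 16
(3) = 135 - 30*b
(4) = -10*s^3 + 19*s^2 + 352*s + 35
(5) = -108*w^3 + 780*w^2 + 13*w*z^2 - 1059*w + z^3 + z*(24*w^2 + 94*w - 103) + 198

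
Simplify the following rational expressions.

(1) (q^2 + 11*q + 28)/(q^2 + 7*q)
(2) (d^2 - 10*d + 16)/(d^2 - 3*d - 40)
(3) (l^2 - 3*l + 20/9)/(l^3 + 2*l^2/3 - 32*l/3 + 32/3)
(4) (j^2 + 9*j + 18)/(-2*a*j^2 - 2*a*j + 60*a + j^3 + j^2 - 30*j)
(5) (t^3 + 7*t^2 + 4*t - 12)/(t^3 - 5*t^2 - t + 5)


(1) = (q + 4)/q
(2) = (d - 2)/(d + 5)
(3) = (3*l - 5)/(3*l^2 + 6*l - 24)
(4) = (-j - 3)/(2*a*j - 10*a - j^2 + 5*j)
(5) = (t^2 + 8*t + 12)/(t^2 - 4*t - 5)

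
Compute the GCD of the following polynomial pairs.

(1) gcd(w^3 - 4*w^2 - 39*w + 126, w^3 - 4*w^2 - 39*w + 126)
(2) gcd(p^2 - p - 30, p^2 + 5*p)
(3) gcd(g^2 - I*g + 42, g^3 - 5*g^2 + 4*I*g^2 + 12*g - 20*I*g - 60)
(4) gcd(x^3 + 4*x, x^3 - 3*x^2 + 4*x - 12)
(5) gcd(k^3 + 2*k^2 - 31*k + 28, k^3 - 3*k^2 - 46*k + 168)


(1) = gcd((w - 7)*(w - 3)*(w + 6), (w - 7)*(w - 3)*(w + 6)) = w^3 - 4*w^2 - 39*w + 126
(2) = p + 5
(3) = g + 6*I
(4) = x^2 + 4
(5) = gcd((k - 4)*(k - 1)*(k + 7), (k - 6)*(k - 4)*(k + 7)) = k^2 + 3*k - 28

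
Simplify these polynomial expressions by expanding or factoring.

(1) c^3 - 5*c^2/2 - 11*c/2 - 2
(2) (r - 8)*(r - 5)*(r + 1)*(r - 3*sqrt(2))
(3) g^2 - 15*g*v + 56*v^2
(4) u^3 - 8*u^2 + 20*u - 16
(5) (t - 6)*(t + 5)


(1) = (c - 4)*(c + 1/2)*(c + 1)
(2) = r^4 - 12*r^3 - 3*sqrt(2)*r^3 + 27*r^2 + 36*sqrt(2)*r^2 - 81*sqrt(2)*r + 40*r - 120*sqrt(2)
(3) = (g - 8*v)*(g - 7*v)
(4) = (u - 4)*(u - 2)^2
(5) = t^2 - t - 30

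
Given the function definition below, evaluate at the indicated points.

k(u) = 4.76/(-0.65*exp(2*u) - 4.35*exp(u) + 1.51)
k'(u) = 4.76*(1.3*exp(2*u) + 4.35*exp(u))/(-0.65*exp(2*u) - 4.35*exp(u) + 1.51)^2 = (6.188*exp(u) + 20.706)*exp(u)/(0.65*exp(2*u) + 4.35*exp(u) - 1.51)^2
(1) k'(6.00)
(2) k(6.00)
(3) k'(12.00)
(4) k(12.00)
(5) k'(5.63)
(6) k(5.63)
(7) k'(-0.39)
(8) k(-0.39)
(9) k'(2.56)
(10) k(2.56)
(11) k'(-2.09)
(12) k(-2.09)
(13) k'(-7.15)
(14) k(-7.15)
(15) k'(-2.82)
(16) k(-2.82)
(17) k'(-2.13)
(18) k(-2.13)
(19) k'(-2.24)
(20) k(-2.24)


(1) = 0.00
(2) = -0.00
(3) = 0.00
(4) = -0.00
(5) = 0.00
(6) = -0.00
(7) = 5.61
(8) = -2.75
(9) = 0.05
(10) = -0.03
(11) = 2.87
(12) = 4.95
(13) = 0.01
(14) = 3.16
(15) = 0.81
(16) = 3.81
(17) = 2.63
(18) = 4.84
(19) = 2.10
(20) = 4.58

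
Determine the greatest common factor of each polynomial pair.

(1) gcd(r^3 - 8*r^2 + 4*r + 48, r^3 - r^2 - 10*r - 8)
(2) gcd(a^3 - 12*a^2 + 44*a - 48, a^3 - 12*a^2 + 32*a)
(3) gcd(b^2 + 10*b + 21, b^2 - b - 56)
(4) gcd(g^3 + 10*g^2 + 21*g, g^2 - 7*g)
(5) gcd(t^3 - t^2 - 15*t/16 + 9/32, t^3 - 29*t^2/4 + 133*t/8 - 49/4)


(1) = gcd((r - 6)*(r - 4)*(r + 2), (r - 4)*(r + 1)*(r + 2)) = r^2 - 2*r - 8
(2) = gcd((a - 6)*(a - 4)*(a - 2), a*(a - 8)*(a - 4)) = a - 4
(3) = gcd((b + 3)*(b + 7), (b - 8)*(b + 7)) = b + 7
(4) = g
(5) = 1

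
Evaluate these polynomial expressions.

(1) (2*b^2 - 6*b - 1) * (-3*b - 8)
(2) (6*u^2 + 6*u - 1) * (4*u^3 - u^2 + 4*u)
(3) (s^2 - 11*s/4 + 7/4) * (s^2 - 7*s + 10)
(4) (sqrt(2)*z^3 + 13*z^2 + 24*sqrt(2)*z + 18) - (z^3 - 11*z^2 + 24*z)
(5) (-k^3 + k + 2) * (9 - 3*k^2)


(1) = -6*b^3 + 2*b^2 + 51*b + 8
(2) = 24*u^5 + 18*u^4 + 14*u^3 + 25*u^2 - 4*u
(3) = s^4 - 39*s^3/4 + 31*s^2 - 159*s/4 + 35/2
(4) = -z^3 + sqrt(2)*z^3 + 24*z^2 - 24*z + 24*sqrt(2)*z + 18
(5) = 3*k^5 - 12*k^3 - 6*k^2 + 9*k + 18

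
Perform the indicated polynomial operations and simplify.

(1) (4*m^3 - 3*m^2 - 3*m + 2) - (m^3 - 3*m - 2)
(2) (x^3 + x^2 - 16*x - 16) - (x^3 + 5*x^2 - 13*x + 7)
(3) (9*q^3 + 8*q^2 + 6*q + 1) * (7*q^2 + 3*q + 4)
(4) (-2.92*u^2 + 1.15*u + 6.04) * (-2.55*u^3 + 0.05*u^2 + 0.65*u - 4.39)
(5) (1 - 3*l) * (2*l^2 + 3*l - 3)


(1) = 3*m^3 - 3*m^2 + 4
(2) = -4*x^2 - 3*x - 23
(3) = 63*q^5 + 83*q^4 + 102*q^3 + 57*q^2 + 27*q + 4
(4) = 7.446*u^5 - 3.0785*u^4 - 17.2425*u^3 + 13.8683*u^2 - 1.1225*u - 26.5156
(5) = -6*l^3 - 7*l^2 + 12*l - 3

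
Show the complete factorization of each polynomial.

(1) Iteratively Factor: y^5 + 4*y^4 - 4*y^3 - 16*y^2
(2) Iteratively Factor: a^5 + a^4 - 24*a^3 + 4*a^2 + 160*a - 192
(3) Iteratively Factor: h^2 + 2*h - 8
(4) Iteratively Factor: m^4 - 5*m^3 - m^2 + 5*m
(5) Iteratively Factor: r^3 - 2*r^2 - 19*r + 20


(1) = (y - 2)*(y^4 + 6*y^3 + 8*y^2) = y*(y - 2)*(y^3 + 6*y^2 + 8*y) = y*(y - 2)*(y + 4)*(y^2 + 2*y) = y^2*(y - 2)*(y + 4)*(y + 2)
(2) = (a - 2)*(a^4 + 3*a^3 - 18*a^2 - 32*a + 96) = (a - 2)*(a + 4)*(a^3 - a^2 - 14*a + 24) = (a - 2)^2*(a + 4)*(a^2 + a - 12) = (a - 3)*(a - 2)^2*(a + 4)*(a + 4)
(3) = (h + 4)*(h - 2)
(4) = (m + 1)*(m^3 - 6*m^2 + 5*m) = (m - 1)*(m + 1)*(m^2 - 5*m) = m*(m - 1)*(m + 1)*(m - 5)
(5) = (r + 4)*(r^2 - 6*r + 5) = (r - 5)*(r + 4)*(r - 1)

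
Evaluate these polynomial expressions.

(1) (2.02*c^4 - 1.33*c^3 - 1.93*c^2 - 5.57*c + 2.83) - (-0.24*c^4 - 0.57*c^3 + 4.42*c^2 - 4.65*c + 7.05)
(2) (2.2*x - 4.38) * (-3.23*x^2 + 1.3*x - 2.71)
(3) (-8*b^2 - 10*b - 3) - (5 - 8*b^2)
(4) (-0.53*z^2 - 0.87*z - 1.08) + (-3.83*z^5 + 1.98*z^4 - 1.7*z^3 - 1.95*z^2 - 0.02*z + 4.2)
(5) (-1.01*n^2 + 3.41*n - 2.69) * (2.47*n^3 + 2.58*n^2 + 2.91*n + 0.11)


(1) = 2.26*c^4 - 0.76*c^3 - 6.35*c^2 - 0.92*c - 4.22
(2) = -7.106*x^3 + 17.0074*x^2 - 11.656*x + 11.8698
(3) = -10*b - 8
(4) = -3.83*z^5 + 1.98*z^4 - 1.7*z^3 - 2.48*z^2 - 0.89*z + 3.12
(5) = -2.4947*n^5 + 5.8169*n^4 - 0.7856*n^3 + 2.8718*n^2 - 7.4528*n - 0.2959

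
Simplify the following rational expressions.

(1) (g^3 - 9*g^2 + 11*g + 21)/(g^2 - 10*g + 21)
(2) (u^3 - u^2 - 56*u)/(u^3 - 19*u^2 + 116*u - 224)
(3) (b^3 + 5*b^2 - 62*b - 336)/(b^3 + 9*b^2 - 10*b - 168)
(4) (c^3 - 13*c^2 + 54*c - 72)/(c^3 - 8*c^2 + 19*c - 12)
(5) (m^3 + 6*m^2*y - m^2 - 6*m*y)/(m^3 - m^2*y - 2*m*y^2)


(1) = g + 1
(2) = (u^2 + 7*u)/(u^2 - 11*u + 28)
(3) = (b - 8)/(b - 4)
(4) = (c - 6)/(c - 1)
(5) = (-m^2 - 6*m*y + m + 6*y)/(-m^2 + m*y + 2*y^2)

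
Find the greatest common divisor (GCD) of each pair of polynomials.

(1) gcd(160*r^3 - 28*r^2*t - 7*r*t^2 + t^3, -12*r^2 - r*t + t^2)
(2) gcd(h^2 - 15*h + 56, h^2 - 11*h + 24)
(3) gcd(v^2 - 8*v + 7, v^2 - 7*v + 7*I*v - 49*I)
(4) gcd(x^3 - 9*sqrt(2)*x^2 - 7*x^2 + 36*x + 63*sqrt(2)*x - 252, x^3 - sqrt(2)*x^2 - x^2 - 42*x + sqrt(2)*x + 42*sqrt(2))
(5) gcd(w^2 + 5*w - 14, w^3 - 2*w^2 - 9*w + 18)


(1) = 4*r - t
(2) = gcd((h - 8)*(h - 7), (h - 8)*(h - 3)) = h - 8
(3) = gcd((v - 7)*(v - 1), (v - 7)*(v + 7*I)) = v - 7
(4) = x - 7
(5) = gcd((w - 2)*(w + 7), (w - 3)*(w - 2)*(w + 3)) = w - 2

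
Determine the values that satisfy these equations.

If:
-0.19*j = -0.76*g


Then:
g = 0.25*j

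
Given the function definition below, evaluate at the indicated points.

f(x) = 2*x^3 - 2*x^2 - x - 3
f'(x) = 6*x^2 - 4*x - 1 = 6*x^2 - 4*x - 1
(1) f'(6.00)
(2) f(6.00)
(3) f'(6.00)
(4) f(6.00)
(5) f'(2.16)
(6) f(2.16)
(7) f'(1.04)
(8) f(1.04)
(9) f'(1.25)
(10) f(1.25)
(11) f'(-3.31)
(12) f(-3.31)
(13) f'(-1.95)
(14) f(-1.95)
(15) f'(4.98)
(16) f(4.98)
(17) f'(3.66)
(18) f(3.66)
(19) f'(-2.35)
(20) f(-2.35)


(1) = 191.00
(2) = 351.00
(3) = 191.00
(4) = 351.00
(5) = 18.35
(6) = 5.66
(7) = 1.33
(8) = -3.95
(9) = 3.38
(10) = -3.47
(11) = 77.98
(12) = -94.13
(13) = 29.61
(14) = -23.48
(15) = 127.88
(16) = 189.43
(17) = 64.73
(18) = 64.60
(19) = 41.54
(20) = -37.65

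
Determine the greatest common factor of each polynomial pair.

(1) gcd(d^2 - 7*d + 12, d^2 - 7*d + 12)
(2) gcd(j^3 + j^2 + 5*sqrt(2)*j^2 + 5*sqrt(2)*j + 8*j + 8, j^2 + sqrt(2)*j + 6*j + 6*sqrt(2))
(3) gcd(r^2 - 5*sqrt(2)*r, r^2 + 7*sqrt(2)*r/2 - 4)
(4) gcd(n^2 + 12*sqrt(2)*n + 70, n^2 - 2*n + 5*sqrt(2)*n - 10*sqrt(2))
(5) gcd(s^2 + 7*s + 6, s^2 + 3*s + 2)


(1) = d^2 - 7*d + 12
(2) = gcd((j + 1)*(j + sqrt(2))*(j + 4*sqrt(2)), (j + 6)*(j + sqrt(2))) = j + sqrt(2)
(3) = 1
(4) = gcd((n + 5*sqrt(2))*(n + 7*sqrt(2)), (n - 2)*(n + 5*sqrt(2))) = n + 5*sqrt(2)
(5) = gcd((s + 1)*(s + 6), (s + 1)*(s + 2)) = s + 1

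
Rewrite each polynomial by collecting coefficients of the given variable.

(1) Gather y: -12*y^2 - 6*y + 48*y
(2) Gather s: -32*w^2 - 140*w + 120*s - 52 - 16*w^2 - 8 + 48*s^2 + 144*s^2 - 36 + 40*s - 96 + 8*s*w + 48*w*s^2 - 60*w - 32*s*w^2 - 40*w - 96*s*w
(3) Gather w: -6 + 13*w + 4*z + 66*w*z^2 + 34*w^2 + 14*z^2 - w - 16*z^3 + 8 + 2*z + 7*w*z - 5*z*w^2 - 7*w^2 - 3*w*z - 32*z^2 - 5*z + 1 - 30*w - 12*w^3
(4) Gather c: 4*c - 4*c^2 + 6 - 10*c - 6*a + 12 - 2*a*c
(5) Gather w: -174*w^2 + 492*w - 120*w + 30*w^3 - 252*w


(1) = -12*y^2 + 42*y
(2) = s^2*(48*w + 192) + s*(-32*w^2 - 88*w + 160) - 48*w^2 - 240*w - 192
(3) = -12*w^3 + w^2*(27 - 5*z) + w*(66*z^2 + 4*z - 18) - 16*z^3 - 18*z^2 + z + 3
(4) = -6*a - 4*c^2 + c*(-2*a - 6) + 18
(5) = 30*w^3 - 174*w^2 + 120*w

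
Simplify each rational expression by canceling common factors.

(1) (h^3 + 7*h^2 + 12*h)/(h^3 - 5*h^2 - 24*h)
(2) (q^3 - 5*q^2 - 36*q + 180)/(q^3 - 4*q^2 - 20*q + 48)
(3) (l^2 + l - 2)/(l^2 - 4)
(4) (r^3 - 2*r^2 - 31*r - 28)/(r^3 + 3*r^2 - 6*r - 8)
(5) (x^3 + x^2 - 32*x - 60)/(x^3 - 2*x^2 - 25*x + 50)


(1) = (h + 4)/(h - 8)
(2) = (q^2 + q - 30)/(q^2 + 2*q - 8)
(3) = (l - 1)/(l - 2)
(4) = (r - 7)/(r - 2)
(5) = (x^2 - 4*x - 12)/(x^2 - 7*x + 10)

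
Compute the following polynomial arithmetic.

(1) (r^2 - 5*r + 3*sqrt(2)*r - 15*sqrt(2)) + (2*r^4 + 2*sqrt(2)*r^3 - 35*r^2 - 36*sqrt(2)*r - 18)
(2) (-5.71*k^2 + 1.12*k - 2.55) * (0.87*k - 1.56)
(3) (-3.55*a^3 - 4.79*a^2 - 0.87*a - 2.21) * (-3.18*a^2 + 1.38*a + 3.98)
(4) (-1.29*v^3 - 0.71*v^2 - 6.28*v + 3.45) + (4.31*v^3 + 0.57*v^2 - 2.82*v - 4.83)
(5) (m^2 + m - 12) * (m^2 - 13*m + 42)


(1) = 2*r^4 + 2*sqrt(2)*r^3 - 34*r^2 - 33*sqrt(2)*r - 5*r - 15*sqrt(2) - 18
(2) = -4.9677*k^3 + 9.882*k^2 - 3.9657*k + 3.978
(3) = 11.289*a^5 + 10.3332*a^4 - 17.9726*a^3 - 13.237*a^2 - 6.5124*a - 8.7958
(4) = 3.02*v^3 - 0.14*v^2 - 9.1*v - 1.38
(5) = m^4 - 12*m^3 + 17*m^2 + 198*m - 504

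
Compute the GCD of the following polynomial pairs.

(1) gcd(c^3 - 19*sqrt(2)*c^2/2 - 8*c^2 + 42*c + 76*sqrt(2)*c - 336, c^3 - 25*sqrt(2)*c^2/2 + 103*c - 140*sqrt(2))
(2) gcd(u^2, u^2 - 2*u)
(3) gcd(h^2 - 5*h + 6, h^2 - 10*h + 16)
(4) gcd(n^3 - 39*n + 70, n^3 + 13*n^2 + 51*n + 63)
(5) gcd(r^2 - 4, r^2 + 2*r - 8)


(1) = c - 7*sqrt(2)/2
(2) = gcd(u^2, u*(u - 2)) = u
(3) = gcd((h - 3)*(h - 2), (h - 8)*(h - 2)) = h - 2
(4) = gcd((n - 5)*(n - 2)*(n + 7), (n + 3)^2*(n + 7)) = n + 7
(5) = gcd((r - 2)*(r + 2), (r - 2)*(r + 4)) = r - 2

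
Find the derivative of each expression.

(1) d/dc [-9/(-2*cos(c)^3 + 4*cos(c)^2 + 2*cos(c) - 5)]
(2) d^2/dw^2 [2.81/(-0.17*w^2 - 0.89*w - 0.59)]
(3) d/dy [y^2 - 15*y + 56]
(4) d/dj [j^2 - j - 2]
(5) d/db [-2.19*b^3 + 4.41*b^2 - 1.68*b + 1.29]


(1) = 18*(-sin(c) - 8*sin(2*c) + 3*sin(3*c))/(cos(c) + 4*cos(2*c) - cos(3*c) - 6)^2
(2) = (0.162418*w^2 + 0.850306*w - 2.81*(0.34*w + 0.89)*(0.68*w + 1.78) + 0.563686)/(0.17*w^2 + 0.89*w + 0.59)^3
(3) = 2*y - 15
(4) = 2*j - 1
(5) = -6.57*b^2 + 8.82*b - 1.68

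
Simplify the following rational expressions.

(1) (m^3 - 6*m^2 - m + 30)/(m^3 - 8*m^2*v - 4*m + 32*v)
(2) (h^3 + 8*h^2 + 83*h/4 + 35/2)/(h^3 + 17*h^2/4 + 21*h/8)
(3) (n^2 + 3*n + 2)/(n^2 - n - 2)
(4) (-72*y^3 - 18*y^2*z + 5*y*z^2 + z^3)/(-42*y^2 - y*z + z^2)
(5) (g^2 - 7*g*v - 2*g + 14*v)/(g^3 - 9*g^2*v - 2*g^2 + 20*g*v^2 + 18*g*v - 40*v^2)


(1) = (-m^2 + 8*m - 15)/(-m^2 + 8*m*v + 2*m - 16*v)
(2) = (4*h^2 + 18*h + 20)/(4*h^2 + 3*h)
(3) = (n + 2)/(n - 2)
(4) = (12*y^2 + y*z - z^2)/(7*y - z)
(5) = (g - 7*v)/(g^2 - 9*g*v + 20*v^2)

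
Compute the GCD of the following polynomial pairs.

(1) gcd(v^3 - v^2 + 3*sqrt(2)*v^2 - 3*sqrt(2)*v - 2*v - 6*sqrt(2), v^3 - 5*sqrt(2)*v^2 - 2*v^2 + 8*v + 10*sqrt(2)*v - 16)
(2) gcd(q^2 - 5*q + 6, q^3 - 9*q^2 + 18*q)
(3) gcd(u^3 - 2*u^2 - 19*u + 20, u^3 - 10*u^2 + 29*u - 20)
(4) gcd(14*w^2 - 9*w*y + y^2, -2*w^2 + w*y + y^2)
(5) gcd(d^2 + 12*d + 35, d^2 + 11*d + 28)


(1) = gcd((v - 2)*(v + 1)*(v + 3*sqrt(2)), (v - 2)*(v - 4*sqrt(2))*(v - sqrt(2))) = v - 2
(2) = gcd((q - 3)*(q - 2), q*(q - 6)*(q - 3)) = q - 3
(3) = u^2 - 6*u + 5
(4) = gcd((-7*w + y)*(-2*w + y), (-w + y)*(2*w + y)) = 1
(5) = gcd((d + 5)*(d + 7), (d + 4)*(d + 7)) = d + 7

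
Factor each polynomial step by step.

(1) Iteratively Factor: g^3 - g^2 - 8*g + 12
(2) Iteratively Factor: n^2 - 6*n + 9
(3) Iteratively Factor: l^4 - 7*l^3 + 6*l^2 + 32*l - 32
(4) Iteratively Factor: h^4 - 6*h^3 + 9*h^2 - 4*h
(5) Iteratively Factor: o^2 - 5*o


(1) = (g - 2)*(g^2 + g - 6) = (g - 2)^2*(g + 3)
(2) = (n - 3)*(n - 3)
(3) = (l - 1)*(l^3 - 6*l^2 + 32) = (l - 4)*(l - 1)*(l^2 - 2*l - 8) = (l - 4)^2*(l - 1)*(l + 2)
(4) = (h - 1)*(h^3 - 5*h^2 + 4*h) = (h - 4)*(h - 1)*(h^2 - h) = h*(h - 4)*(h - 1)*(h - 1)
(5) = (o - 5)*(o)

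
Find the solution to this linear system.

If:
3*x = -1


Then:
x = -1/3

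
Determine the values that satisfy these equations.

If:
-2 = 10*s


Then:
s = -1/5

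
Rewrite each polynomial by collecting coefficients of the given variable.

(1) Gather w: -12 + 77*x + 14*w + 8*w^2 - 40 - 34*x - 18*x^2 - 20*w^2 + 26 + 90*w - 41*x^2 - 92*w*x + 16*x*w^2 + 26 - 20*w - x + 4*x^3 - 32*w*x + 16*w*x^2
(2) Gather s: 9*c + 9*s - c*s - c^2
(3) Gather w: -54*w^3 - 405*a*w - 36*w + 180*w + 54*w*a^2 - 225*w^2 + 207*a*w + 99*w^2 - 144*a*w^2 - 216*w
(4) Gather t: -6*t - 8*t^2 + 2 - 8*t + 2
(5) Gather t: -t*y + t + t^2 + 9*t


(1) = w^2*(16*x - 12) + w*(16*x^2 - 124*x + 84) + 4*x^3 - 59*x^2 + 42*x
(2) = -c^2 + 9*c + s*(9 - c)
(3) = -54*w^3 + w^2*(-144*a - 126) + w*(54*a^2 - 198*a - 72)
(4) = -8*t^2 - 14*t + 4
(5) = t^2 + t*(10 - y)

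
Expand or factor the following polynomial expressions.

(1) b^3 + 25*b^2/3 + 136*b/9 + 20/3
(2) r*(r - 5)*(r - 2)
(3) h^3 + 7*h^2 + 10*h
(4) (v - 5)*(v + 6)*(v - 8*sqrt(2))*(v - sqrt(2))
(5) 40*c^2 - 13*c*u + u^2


(1) = (b + 2/3)*(b + 5/3)*(b + 6)
(2) = r^3 - 7*r^2 + 10*r
(3) = h*(h + 2)*(h + 5)
(4) = v^4 - 9*sqrt(2)*v^3 + v^3 - 14*v^2 - 9*sqrt(2)*v^2 + 16*v + 270*sqrt(2)*v - 480
(5) = (-8*c + u)*(-5*c + u)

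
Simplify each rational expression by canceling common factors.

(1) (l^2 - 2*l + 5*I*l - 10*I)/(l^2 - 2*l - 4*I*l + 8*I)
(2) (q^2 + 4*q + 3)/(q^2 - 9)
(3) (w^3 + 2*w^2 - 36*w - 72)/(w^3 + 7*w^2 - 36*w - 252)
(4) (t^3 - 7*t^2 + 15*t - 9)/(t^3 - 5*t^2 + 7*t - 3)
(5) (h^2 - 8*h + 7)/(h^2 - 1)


(1) = (l + 5*I)/(l - 4*I)
(2) = (q + 1)/(q - 3)
(3) = (w + 2)/(w + 7)
(4) = (t - 3)/(t - 1)
(5) = (h - 7)/(h + 1)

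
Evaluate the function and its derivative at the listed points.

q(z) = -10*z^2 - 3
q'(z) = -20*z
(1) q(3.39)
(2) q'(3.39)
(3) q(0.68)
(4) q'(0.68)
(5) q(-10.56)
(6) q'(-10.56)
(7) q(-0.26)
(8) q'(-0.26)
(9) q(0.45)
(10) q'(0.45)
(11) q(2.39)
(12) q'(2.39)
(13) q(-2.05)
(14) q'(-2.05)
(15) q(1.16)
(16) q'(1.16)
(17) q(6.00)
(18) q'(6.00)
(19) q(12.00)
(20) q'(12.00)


(1) = -117.92
(2) = -67.80
(3) = -7.62
(4) = -13.60
(5) = -1118.14
(6) = 211.20
(7) = -3.68
(8) = 5.20
(9) = -5.03
(10) = -9.00
(11) = -60.12
(12) = -47.80
(13) = -45.02
(14) = 41.00
(15) = -16.46
(16) = -23.20
(17) = -363.00
(18) = -120.00
(19) = -1443.00
(20) = -240.00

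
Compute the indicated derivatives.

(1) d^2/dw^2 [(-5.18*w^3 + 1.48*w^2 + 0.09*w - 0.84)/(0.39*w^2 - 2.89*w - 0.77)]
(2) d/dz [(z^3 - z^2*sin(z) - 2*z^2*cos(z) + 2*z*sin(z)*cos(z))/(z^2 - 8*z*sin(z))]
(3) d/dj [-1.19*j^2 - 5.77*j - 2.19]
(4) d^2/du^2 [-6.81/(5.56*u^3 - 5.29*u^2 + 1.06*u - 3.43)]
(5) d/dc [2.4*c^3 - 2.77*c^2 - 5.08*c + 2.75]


(1) = (-86.27527*w^3 - 67.262244*w^2 - 12.584586*w - 13.181602)/(0.059319*w^6 - 1.318707*w^5 + 9.420606*w^4 - 18.930367*w^3 - 18.599658*w^2 - 5.140443*w - 0.456533)
(2) = (2*z^2*sin(z) + 7*z^2*cos(z) + z^2 - 4*z*sin(z)^2 - 16*z*sin(z) - 14*z + 16*sin(z)^3 + 8*sin(z)^2 + 14*sin(z)*cos(z))/(z - 8*sin(z))^2
(3) = -2.38*j - 5.77
(4) = ((227.1816*u - 72.0498)*(5.56*u^3 - 5.29*u^2 + 1.06*u - 3.43) - 6.81*(16.68*u^2 - 10.58*u + 1.06)*(33.36*u^2 - 21.16*u + 2.12))/(5.56*u^3 - 5.29*u^2 + 1.06*u - 3.43)^3
(5) = 7.2*c^2 - 5.54*c - 5.08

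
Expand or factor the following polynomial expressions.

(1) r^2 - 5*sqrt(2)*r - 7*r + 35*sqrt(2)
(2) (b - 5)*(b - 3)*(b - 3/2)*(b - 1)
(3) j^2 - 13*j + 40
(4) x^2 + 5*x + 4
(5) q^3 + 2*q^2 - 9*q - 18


(1) = (r - 7)*(r - 5*sqrt(2))
(2) = b^4 - 21*b^3/2 + 73*b^2/2 - 99*b/2 + 45/2
(3) = (j - 8)*(j - 5)
(4) = (x + 1)*(x + 4)
(5) = (q - 3)*(q + 2)*(q + 3)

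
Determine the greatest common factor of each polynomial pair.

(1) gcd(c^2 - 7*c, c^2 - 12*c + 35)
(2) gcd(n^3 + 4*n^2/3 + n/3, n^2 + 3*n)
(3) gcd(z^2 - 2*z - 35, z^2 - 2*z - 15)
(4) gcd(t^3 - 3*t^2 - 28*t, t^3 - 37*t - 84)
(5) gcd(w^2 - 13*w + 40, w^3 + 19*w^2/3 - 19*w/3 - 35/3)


(1) = gcd(c*(c - 7), (c - 7)*(c - 5)) = c - 7
(2) = n
(3) = 1
(4) = gcd(t*(t - 7)*(t + 4), (t - 7)*(t + 3)*(t + 4)) = t^2 - 3*t - 28
(5) = gcd((w - 8)*(w - 5), (w - 5/3)*(w + 1)*(w + 7)) = 1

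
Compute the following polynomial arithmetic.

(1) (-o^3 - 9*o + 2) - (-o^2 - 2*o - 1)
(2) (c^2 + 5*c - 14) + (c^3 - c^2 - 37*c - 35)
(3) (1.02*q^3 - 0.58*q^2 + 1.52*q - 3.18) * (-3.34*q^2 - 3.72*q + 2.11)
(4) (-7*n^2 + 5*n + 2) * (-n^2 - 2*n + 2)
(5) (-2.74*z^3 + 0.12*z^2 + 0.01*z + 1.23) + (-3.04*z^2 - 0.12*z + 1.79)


(1) = -o^3 + o^2 - 7*o + 3
(2) = c^3 - 32*c - 49
(3) = -3.4068*q^5 - 1.8572*q^4 - 0.767*q^3 + 3.743*q^2 + 15.0368*q - 6.7098
(4) = 7*n^4 + 9*n^3 - 26*n^2 + 6*n + 4
(5) = -2.74*z^3 - 2.92*z^2 - 0.11*z + 3.02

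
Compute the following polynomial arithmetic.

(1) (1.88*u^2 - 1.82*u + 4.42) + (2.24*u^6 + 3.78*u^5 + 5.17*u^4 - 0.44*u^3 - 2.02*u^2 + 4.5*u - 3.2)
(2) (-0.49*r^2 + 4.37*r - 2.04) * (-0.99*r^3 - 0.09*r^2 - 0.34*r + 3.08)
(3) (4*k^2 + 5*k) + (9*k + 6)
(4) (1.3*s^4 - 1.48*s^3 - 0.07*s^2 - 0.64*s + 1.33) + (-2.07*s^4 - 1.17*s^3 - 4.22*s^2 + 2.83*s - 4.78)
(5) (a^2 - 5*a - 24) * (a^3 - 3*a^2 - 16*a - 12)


(1) = 2.24*u^6 + 3.78*u^5 + 5.17*u^4 - 0.44*u^3 - 0.14*u^2 + 2.68*u + 1.22
(2) = 0.4851*r^5 - 4.2822*r^4 + 1.7929*r^3 - 2.8114*r^2 + 14.1532*r - 6.2832
(3) = 4*k^2 + 14*k + 6
(4) = -0.77*s^4 - 2.65*s^3 - 4.29*s^2 + 2.19*s - 3.45
(5) = a^5 - 8*a^4 - 25*a^3 + 140*a^2 + 444*a + 288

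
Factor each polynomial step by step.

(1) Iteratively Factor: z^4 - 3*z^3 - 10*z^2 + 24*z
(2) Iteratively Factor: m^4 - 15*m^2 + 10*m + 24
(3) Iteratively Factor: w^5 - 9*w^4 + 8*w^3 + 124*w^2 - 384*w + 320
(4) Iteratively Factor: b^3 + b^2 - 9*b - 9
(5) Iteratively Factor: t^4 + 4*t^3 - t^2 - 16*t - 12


(1) = (z)*(z^3 - 3*z^2 - 10*z + 24) = z*(z + 3)*(z^2 - 6*z + 8) = z*(z - 2)*(z + 3)*(z - 4)
(2) = (m - 2)*(m^3 + 2*m^2 - 11*m - 12) = (m - 3)*(m - 2)*(m^2 + 5*m + 4) = (m - 3)*(m - 2)*(m + 1)*(m + 4)
(3) = (w - 4)*(w^4 - 5*w^3 - 12*w^2 + 76*w - 80) = (w - 4)*(w - 2)*(w^3 - 3*w^2 - 18*w + 40) = (w - 4)*(w - 2)^2*(w^2 - w - 20) = (w - 5)*(w - 4)*(w - 2)^2*(w + 4)
(4) = (b - 3)*(b^2 + 4*b + 3) = (b - 3)*(b + 3)*(b + 1)
(5) = (t - 2)*(t^3 + 6*t^2 + 11*t + 6) = (t - 2)*(t + 2)*(t^2 + 4*t + 3) = (t - 2)*(t + 1)*(t + 2)*(t + 3)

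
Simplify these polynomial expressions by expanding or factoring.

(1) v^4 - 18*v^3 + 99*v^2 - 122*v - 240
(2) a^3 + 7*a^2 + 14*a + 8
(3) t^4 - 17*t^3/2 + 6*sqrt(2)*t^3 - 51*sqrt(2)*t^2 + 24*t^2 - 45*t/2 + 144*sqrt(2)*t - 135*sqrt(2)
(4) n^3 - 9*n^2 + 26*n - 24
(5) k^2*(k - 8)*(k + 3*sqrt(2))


(1) = (v - 8)*(v - 6)*(v - 5)*(v + 1)
(2) = (a + 1)*(a + 2)*(a + 4)
(3) = (t - 3)^2*(t - 5/2)*(t + 6*sqrt(2))
(4) = (n - 4)*(n - 3)*(n - 2)
(5) = k^4 - 8*k^3 + 3*sqrt(2)*k^3 - 24*sqrt(2)*k^2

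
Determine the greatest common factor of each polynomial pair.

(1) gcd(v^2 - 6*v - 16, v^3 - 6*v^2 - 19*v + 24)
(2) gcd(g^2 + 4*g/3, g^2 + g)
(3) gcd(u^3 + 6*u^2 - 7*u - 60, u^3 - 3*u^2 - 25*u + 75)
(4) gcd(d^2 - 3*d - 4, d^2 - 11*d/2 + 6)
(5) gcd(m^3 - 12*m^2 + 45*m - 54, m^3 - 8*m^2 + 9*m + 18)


(1) = gcd((v - 8)*(v + 2), (v - 8)*(v - 1)*(v + 3)) = v - 8
(2) = gcd(g*(g + 4/3), g*(g + 1)) = g
(3) = u^2 + 2*u - 15
(4) = d - 4
(5) = m^2 - 9*m + 18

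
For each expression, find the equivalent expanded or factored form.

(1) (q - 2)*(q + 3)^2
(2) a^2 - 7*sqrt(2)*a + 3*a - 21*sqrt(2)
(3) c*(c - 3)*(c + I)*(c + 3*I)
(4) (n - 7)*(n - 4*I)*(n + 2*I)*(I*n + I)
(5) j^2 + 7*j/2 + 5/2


(1) = q^3 + 4*q^2 - 3*q - 18
(2) = (a + 3)*(a - 7*sqrt(2))
(3) = c^4 - 3*c^3 + 4*I*c^3 - 3*c^2 - 12*I*c^2 + 9*c
(4) = I*n^4 + 2*n^3 - 6*I*n^3 - 12*n^2 + I*n^2 - 14*n - 48*I*n - 56*I
(5) = (j + 1)*(j + 5/2)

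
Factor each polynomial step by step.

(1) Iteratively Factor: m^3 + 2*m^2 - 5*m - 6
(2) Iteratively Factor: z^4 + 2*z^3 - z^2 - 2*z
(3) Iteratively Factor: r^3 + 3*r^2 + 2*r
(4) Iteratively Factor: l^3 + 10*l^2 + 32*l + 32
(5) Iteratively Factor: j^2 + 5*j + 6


(1) = (m + 1)*(m^2 + m - 6) = (m - 2)*(m + 1)*(m + 3)
(2) = (z + 1)*(z^3 + z^2 - 2*z) = z*(z + 1)*(z^2 + z - 2) = z*(z - 1)*(z + 1)*(z + 2)
(3) = (r + 2)*(r^2 + r) = r*(r + 2)*(r + 1)
(4) = (l + 4)*(l^2 + 6*l + 8) = (l + 2)*(l + 4)*(l + 4)
(5) = (j + 3)*(j + 2)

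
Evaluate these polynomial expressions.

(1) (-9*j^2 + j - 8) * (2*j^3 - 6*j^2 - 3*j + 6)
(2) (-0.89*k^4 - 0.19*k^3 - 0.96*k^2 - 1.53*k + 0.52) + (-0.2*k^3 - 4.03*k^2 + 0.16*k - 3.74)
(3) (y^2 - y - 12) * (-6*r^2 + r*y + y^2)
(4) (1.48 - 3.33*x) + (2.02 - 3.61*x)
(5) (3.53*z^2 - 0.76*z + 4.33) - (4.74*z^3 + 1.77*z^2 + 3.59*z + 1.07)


(1) = -18*j^5 + 56*j^4 + 5*j^3 - 9*j^2 + 30*j - 48
(2) = -0.89*k^4 - 0.39*k^3 - 4.99*k^2 - 1.37*k - 3.22
(3) = -6*r^2*y^2 + 6*r^2*y + 72*r^2 + r*y^3 - r*y^2 - 12*r*y + y^4 - y^3 - 12*y^2
(4) = 3.5 - 6.94*x
(5) = -4.74*z^3 + 1.76*z^2 - 4.35*z + 3.26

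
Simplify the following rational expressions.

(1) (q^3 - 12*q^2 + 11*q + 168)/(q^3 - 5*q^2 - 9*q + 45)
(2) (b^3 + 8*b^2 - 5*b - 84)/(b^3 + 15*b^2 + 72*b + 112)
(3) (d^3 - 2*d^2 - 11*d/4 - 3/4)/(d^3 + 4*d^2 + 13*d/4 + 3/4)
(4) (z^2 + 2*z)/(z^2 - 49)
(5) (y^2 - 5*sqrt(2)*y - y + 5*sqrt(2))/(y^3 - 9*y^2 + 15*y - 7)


(1) = (q^2 - 15*q + 56)/(q^2 - 8*q + 15)
(2) = (b - 3)/(b + 4)
(3) = (d - 3)/(d + 3)
(4) = (z^2 + 2*z)/(z^2 - 49)
(5) = (y - 5*sqrt(2))/(y^2 - 8*y + 7)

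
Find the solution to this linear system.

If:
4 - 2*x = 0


Then:
x = 2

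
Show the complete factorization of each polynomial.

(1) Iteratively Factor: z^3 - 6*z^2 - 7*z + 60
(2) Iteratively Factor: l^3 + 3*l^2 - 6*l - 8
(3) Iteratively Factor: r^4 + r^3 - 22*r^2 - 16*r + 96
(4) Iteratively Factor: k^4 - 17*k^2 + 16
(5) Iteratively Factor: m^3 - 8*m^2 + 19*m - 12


(1) = (z - 4)*(z^2 - 2*z - 15) = (z - 4)*(z + 3)*(z - 5)
(2) = (l + 4)*(l^2 - l - 2) = (l + 1)*(l + 4)*(l - 2)
(3) = (r - 4)*(r^3 + 5*r^2 - 2*r - 24) = (r - 4)*(r - 2)*(r^2 + 7*r + 12) = (r - 4)*(r - 2)*(r + 4)*(r + 3)
(4) = (k - 1)*(k^3 + k^2 - 16*k - 16) = (k - 4)*(k - 1)*(k^2 + 5*k + 4) = (k - 4)*(k - 1)*(k + 1)*(k + 4)
(5) = (m - 3)*(m^2 - 5*m + 4) = (m - 3)*(m - 1)*(m - 4)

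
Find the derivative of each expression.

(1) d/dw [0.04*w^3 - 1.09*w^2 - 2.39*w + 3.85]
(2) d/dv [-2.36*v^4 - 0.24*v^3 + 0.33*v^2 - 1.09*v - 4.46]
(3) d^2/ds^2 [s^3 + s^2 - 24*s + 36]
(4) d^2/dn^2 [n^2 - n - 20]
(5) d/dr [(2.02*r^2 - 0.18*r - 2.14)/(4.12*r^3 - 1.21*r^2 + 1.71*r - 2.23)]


(1) = 0.12*w^2 - 2.18*w - 2.39
(2) = -9.44*v^3 - 0.72*v^2 + 0.66*v - 1.09
(3) = 6*s + 2
(4) = 2
(5) = (-8.3224*r^4 + 1.4832*r^3 + 29.6868*r^2 - 14.188*r + 4.0608)/(16.9744*r^6 - 9.9704*r^5 + 15.5545*r^4 - 22.5134*r^3 + 8.3207*r^2 - 7.6266*r + 4.9729)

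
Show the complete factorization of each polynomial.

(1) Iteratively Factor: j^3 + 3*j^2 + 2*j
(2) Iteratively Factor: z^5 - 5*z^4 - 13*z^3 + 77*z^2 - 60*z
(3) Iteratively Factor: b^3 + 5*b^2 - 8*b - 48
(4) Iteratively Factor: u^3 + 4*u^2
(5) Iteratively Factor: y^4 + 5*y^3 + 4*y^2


(1) = (j)*(j^2 + 3*j + 2) = j*(j + 2)*(j + 1)
(2) = (z - 1)*(z^4 - 4*z^3 - 17*z^2 + 60*z) = (z - 3)*(z - 1)*(z^3 - z^2 - 20*z) = z*(z - 3)*(z - 1)*(z^2 - z - 20) = z*(z - 5)*(z - 3)*(z - 1)*(z + 4)
(3) = (b + 4)*(b^2 + b - 12) = (b + 4)^2*(b - 3)
(4) = (u + 4)*(u^2) = u*(u + 4)*(u)
(5) = (y)*(y^3 + 5*y^2 + 4*y) = y*(y + 1)*(y^2 + 4*y) = y*(y + 1)*(y + 4)*(y)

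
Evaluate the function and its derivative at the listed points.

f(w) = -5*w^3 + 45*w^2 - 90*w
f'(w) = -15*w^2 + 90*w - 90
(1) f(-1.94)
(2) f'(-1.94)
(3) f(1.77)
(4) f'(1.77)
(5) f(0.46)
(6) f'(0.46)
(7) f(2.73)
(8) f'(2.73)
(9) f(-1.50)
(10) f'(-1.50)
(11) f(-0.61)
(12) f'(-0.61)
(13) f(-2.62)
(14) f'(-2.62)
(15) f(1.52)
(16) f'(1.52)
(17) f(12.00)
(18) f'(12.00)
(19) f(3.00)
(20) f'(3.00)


(1) = 380.47
(2) = -321.05
(3) = -46.05
(4) = 22.31
(5) = -32.36
(6) = -51.77
(7) = -12.05
(8) = 43.91
(9) = 253.12
(10) = -258.75
(11) = 72.78
(12) = -150.48
(13) = 634.62
(14) = -428.77
(15) = -50.39
(16) = 12.14
(17) = -3240.00
(18) = -1170.00
(19) = 0.00
(20) = 45.00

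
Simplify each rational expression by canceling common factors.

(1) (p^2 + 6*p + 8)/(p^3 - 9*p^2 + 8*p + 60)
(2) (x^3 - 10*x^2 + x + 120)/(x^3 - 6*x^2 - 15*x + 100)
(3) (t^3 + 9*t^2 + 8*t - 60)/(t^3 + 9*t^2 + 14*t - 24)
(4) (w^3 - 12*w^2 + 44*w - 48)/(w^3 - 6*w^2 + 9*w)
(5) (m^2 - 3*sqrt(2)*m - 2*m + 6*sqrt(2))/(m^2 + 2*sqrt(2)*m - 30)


(1) = (p + 4)/(p^2 - 11*p + 30)
(2) = (x^2 - 5*x - 24)/(x^2 - x - 20)
(3) = (t^2 + 3*t - 10)/(t^2 + 3*t - 4)
(4) = (w^3 - 12*w^2 + 44*w - 48)/(w^3 - 6*w^2 + 9*w)
(5) = (m - 2)/(m + 5*sqrt(2))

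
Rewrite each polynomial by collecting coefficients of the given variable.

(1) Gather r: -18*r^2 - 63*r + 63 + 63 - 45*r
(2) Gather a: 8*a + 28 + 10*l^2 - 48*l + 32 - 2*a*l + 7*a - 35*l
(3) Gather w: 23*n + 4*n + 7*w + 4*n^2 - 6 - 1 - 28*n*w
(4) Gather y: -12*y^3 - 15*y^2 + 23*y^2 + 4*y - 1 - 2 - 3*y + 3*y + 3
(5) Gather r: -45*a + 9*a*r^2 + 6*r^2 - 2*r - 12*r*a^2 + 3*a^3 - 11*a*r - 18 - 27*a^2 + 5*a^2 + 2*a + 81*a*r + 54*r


(1) = -18*r^2 - 108*r + 126
(2) = a*(15 - 2*l) + 10*l^2 - 83*l + 60
(3) = 4*n^2 + 27*n + w*(7 - 28*n) - 7
(4) = -12*y^3 + 8*y^2 + 4*y
(5) = 3*a^3 - 22*a^2 - 43*a + r^2*(9*a + 6) + r*(-12*a^2 + 70*a + 52) - 18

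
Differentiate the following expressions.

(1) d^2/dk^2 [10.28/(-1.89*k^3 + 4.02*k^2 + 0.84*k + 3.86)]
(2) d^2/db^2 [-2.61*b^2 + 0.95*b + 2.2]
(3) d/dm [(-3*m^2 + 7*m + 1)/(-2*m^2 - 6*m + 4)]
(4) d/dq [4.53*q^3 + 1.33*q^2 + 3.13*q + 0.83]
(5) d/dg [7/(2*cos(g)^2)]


(1) = ((116.5752*k - 82.6512)*(-1.89*k^3 + 4.02*k^2 + 0.84*k + 3.86) + 10.28*(-11.34*k^2 + 16.08*k + 1.68)*(-5.67*k^2 + 8.04*k + 0.84))/(-1.89*k^3 + 4.02*k^2 + 0.84*k + 3.86)^3
(2) = -5.22000000000000
(3) = (16*m^2 - 10*m + 17)/(2*(m^4 + 6*m^3 + 5*m^2 - 12*m + 4))
(4) = 13.59*q^2 + 2.66*q + 3.13
(5) = 7*sin(g)/cos(g)^3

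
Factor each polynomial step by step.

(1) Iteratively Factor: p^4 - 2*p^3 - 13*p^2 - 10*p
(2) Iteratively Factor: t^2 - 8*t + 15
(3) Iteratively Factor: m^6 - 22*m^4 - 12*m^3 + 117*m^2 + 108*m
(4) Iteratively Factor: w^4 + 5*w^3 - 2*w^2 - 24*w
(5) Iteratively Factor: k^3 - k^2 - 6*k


(1) = (p + 2)*(p^3 - 4*p^2 - 5*p) = p*(p + 2)*(p^2 - 4*p - 5) = p*(p - 5)*(p + 2)*(p + 1)
(2) = (t - 3)*(t - 5)
(3) = (m)*(m^5 - 22*m^3 - 12*m^2 + 117*m + 108) = m*(m + 1)*(m^4 - m^3 - 21*m^2 + 9*m + 108) = m*(m + 1)*(m + 3)*(m^3 - 4*m^2 - 9*m + 36) = m*(m + 1)*(m + 3)^2*(m^2 - 7*m + 12) = m*(m - 3)*(m + 1)*(m + 3)^2*(m - 4)
(4) = (w - 2)*(w^3 + 7*w^2 + 12*w) = (w - 2)*(w + 3)*(w^2 + 4*w) = (w - 2)*(w + 3)*(w + 4)*(w)
(5) = (k + 2)*(k^2 - 3*k) = k*(k + 2)*(k - 3)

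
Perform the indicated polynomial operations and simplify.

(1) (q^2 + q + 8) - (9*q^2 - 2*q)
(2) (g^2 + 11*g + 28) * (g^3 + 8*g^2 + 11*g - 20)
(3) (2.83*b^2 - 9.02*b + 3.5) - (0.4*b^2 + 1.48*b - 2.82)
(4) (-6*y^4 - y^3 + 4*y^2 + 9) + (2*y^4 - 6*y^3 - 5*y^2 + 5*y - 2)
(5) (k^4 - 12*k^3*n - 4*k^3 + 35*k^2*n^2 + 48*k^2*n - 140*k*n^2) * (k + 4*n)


(1) = -8*q^2 + 3*q + 8
(2) = g^5 + 19*g^4 + 127*g^3 + 325*g^2 + 88*g - 560
(3) = 2.43*b^2 - 10.5*b + 6.32
(4) = -4*y^4 - 7*y^3 - y^2 + 5*y + 7
(5) = k^5 - 8*k^4*n - 4*k^4 - 13*k^3*n^2 + 32*k^3*n + 140*k^2*n^3 + 52*k^2*n^2 - 560*k*n^3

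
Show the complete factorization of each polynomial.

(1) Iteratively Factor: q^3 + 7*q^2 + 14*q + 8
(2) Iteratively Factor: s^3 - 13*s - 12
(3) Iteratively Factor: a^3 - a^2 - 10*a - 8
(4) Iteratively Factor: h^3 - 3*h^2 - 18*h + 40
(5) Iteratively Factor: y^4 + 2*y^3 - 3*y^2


(1) = (q + 4)*(q^2 + 3*q + 2) = (q + 1)*(q + 4)*(q + 2)
(2) = (s + 3)*(s^2 - 3*s - 4) = (s - 4)*(s + 3)*(s + 1)
(3) = (a + 1)*(a^2 - 2*a - 8) = (a - 4)*(a + 1)*(a + 2)
(4) = (h - 5)*(h^2 + 2*h - 8) = (h - 5)*(h + 4)*(h - 2)
(5) = (y)*(y^3 + 2*y^2 - 3*y) = y*(y + 3)*(y^2 - y) = y*(y - 1)*(y + 3)*(y)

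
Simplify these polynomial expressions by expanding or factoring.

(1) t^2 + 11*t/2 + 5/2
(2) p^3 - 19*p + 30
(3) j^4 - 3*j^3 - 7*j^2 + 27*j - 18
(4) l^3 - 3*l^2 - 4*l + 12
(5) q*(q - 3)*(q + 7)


(1) = (t + 1/2)*(t + 5)
(2) = (p - 3)*(p - 2)*(p + 5)
(3) = (j - 3)*(j - 2)*(j - 1)*(j + 3)
(4) = (l - 3)*(l - 2)*(l + 2)
(5) = q^3 + 4*q^2 - 21*q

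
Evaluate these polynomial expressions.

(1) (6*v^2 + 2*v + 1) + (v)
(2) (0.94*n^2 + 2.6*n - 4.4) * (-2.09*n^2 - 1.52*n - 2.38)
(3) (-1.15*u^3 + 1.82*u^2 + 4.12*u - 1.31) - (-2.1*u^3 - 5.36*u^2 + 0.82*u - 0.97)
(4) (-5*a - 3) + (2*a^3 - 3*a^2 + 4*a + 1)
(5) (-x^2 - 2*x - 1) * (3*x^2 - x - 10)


(1) = 6*v^2 + 3*v + 1
(2) = -1.9646*n^4 - 6.8628*n^3 + 3.0068*n^2 + 0.5*n + 10.472
(3) = 0.95*u^3 + 7.18*u^2 + 3.3*u - 0.34
(4) = 2*a^3 - 3*a^2 - a - 2
(5) = -3*x^4 - 5*x^3 + 9*x^2 + 21*x + 10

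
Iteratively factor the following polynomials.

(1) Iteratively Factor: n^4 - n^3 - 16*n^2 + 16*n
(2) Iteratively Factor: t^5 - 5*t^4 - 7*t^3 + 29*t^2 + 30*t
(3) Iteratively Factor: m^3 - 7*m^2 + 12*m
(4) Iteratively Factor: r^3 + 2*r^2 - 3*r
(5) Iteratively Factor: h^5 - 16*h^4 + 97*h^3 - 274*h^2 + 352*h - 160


(1) = (n - 4)*(n^3 + 3*n^2 - 4*n) = (n - 4)*(n + 4)*(n^2 - n) = n*(n - 4)*(n + 4)*(n - 1)
(2) = (t + 2)*(t^4 - 7*t^3 + 7*t^2 + 15*t) = (t - 5)*(t + 2)*(t^3 - 2*t^2 - 3*t) = (t - 5)*(t - 3)*(t + 2)*(t^2 + t) = (t - 5)*(t - 3)*(t + 1)*(t + 2)*(t)
(3) = (m)*(m^2 - 7*m + 12) = m*(m - 4)*(m - 3)
(4) = (r + 3)*(r^2 - r) = (r - 1)*(r + 3)*(r)
(5) = (h - 1)*(h^4 - 15*h^3 + 82*h^2 - 192*h + 160) = (h - 4)*(h - 1)*(h^3 - 11*h^2 + 38*h - 40) = (h - 4)^2*(h - 1)*(h^2 - 7*h + 10) = (h - 5)*(h - 4)^2*(h - 1)*(h - 2)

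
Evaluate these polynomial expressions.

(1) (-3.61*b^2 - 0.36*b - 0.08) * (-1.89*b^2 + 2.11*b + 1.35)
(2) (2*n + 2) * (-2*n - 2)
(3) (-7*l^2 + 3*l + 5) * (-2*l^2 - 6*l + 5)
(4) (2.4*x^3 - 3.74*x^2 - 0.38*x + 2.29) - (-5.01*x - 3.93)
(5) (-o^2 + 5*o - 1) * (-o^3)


(1) = 6.8229*b^4 - 6.9367*b^3 - 5.4819*b^2 - 0.6548*b - 0.108
(2) = -4*n^2 - 8*n - 4
(3) = 14*l^4 + 36*l^3 - 63*l^2 - 15*l + 25
(4) = 2.4*x^3 - 3.74*x^2 + 4.63*x + 6.22
(5) = o^5 - 5*o^4 + o^3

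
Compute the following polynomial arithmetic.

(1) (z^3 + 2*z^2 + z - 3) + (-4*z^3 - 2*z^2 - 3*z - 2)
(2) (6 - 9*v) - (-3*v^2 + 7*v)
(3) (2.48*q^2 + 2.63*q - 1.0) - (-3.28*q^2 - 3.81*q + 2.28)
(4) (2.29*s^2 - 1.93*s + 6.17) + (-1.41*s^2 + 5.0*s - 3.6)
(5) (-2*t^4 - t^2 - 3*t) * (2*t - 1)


(1) = -3*z^3 - 2*z - 5
(2) = 3*v^2 - 16*v + 6
(3) = 5.76*q^2 + 6.44*q - 3.28
(4) = 0.88*s^2 + 3.07*s + 2.57
(5) = -4*t^5 + 2*t^4 - 2*t^3 - 5*t^2 + 3*t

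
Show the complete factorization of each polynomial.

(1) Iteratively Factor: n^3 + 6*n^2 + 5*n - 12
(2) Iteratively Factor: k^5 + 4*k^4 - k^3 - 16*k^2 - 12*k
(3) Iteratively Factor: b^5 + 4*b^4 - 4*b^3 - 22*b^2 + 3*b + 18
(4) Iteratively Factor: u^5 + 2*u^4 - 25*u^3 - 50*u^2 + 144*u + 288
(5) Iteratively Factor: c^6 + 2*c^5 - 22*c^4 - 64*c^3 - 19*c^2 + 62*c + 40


(1) = (n - 1)*(n^2 + 7*n + 12) = (n - 1)*(n + 4)*(n + 3)
(2) = (k + 3)*(k^4 + k^3 - 4*k^2 - 4*k) = (k - 2)*(k + 3)*(k^3 + 3*k^2 + 2*k) = (k - 2)*(k + 1)*(k + 3)*(k^2 + 2*k) = (k - 2)*(k + 1)*(k + 2)*(k + 3)*(k)
(3) = (b - 1)*(b^4 + 5*b^3 + b^2 - 21*b - 18) = (b - 1)*(b + 1)*(b^3 + 4*b^2 - 3*b - 18) = (b - 1)*(b + 1)*(b + 3)*(b^2 + b - 6) = (b - 2)*(b - 1)*(b + 1)*(b + 3)*(b + 3)
(4) = (u - 3)*(u^4 + 5*u^3 - 10*u^2 - 80*u - 96) = (u - 3)*(u + 2)*(u^3 + 3*u^2 - 16*u - 48) = (u - 3)*(u + 2)*(u + 4)*(u^2 - u - 12) = (u - 4)*(u - 3)*(u + 2)*(u + 4)*(u + 3)
(5) = (c + 2)*(c^5 - 22*c^3 - 20*c^2 + 21*c + 20) = (c - 1)*(c + 2)*(c^4 + c^3 - 21*c^2 - 41*c - 20) = (c - 1)*(c + 1)*(c + 2)*(c^3 - 21*c - 20) = (c - 5)*(c - 1)*(c + 1)*(c + 2)*(c^2 + 5*c + 4) = (c - 5)*(c - 1)*(c + 1)*(c + 2)*(c + 4)*(c + 1)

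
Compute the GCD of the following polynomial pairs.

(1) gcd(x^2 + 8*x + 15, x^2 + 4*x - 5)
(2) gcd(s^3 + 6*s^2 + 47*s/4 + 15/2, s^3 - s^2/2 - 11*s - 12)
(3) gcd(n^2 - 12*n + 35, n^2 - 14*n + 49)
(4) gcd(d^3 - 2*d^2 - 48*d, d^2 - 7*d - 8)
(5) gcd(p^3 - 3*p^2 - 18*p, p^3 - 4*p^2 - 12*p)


(1) = gcd((x + 3)*(x + 5), (x - 1)*(x + 5)) = x + 5
(2) = gcd((s + 3/2)*(s + 2)*(s + 5/2), (s - 4)*(s + 3/2)*(s + 2)) = s^2 + 7*s/2 + 3
(3) = gcd((n - 7)*(n - 5), (n - 7)^2) = n - 7
(4) = d - 8
(5) = p^2 - 6*p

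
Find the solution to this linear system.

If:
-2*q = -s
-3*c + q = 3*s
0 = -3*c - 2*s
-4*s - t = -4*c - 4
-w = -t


Then:
c = 0
q = 0
s = 0
t = 4
w = 4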